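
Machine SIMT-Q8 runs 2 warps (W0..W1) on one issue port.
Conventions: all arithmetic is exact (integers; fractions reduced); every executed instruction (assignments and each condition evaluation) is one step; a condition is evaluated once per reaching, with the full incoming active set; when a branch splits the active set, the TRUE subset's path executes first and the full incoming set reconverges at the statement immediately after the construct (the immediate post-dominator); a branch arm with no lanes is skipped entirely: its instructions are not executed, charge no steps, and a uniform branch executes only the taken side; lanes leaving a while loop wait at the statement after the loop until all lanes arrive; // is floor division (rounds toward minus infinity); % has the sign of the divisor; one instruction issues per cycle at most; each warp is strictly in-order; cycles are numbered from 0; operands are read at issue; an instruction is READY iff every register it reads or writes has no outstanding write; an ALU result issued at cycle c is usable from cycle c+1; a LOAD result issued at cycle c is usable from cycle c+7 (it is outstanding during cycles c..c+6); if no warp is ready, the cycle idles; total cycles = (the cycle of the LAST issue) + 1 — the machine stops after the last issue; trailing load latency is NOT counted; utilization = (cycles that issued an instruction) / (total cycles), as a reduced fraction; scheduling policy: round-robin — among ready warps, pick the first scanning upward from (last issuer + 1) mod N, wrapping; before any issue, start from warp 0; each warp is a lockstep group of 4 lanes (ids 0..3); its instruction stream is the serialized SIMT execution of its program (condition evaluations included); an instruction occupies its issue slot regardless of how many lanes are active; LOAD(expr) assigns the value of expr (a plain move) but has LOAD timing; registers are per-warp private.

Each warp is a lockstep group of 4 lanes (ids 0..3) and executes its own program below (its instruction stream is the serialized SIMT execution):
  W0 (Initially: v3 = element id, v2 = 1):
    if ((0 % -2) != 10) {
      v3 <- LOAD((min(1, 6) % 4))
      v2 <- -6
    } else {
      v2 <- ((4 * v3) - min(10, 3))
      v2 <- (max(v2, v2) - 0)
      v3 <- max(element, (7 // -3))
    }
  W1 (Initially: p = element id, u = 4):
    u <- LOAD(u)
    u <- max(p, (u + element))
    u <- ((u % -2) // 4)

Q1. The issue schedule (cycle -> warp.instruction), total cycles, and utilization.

cycle 0: W0.I0
cycle 1: W1.I0
cycle 2: W0.I1
cycle 3: W0.I2
cycle 4: idle
cycle 5: idle
cycle 6: idle
cycle 7: idle
cycle 8: W1.I1
cycle 9: W1.I2

Answer: 10 cycles, utilization 3/5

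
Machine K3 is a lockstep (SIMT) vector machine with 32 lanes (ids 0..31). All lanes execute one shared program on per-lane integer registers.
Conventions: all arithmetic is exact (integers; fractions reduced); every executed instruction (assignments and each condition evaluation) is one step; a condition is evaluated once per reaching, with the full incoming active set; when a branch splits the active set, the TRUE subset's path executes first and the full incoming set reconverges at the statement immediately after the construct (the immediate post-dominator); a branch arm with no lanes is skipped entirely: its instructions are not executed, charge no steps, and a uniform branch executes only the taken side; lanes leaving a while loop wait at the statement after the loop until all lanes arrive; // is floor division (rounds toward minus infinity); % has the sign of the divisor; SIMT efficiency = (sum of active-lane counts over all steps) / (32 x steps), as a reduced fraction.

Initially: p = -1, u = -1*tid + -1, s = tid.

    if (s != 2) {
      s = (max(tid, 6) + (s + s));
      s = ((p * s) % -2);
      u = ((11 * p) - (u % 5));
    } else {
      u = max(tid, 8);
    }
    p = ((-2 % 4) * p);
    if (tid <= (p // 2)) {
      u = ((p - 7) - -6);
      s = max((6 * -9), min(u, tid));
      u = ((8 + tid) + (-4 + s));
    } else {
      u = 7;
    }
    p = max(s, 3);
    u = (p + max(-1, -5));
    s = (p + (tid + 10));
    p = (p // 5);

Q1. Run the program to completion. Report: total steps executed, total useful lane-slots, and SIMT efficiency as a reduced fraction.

Answer: 12 steps, 350 useful, 175/192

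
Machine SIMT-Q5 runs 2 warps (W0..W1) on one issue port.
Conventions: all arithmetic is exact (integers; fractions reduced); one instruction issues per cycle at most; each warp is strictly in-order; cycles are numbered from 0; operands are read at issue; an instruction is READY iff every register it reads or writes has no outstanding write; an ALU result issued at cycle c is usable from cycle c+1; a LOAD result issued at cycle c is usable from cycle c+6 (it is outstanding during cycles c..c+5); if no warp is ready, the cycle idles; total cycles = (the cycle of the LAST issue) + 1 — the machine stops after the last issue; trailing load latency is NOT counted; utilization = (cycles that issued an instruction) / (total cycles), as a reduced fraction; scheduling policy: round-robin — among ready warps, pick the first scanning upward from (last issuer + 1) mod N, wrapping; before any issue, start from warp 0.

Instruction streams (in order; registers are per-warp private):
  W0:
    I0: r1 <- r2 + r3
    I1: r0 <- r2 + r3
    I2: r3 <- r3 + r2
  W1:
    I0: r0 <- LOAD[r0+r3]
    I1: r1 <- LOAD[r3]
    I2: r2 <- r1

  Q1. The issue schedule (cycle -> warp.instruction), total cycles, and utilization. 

cycle 0: W0.I0
cycle 1: W1.I0
cycle 2: W0.I1
cycle 3: W1.I1
cycle 4: W0.I2
cycle 5: idle
cycle 6: idle
cycle 7: idle
cycle 8: idle
cycle 9: W1.I2

Answer: 10 cycles, utilization 3/5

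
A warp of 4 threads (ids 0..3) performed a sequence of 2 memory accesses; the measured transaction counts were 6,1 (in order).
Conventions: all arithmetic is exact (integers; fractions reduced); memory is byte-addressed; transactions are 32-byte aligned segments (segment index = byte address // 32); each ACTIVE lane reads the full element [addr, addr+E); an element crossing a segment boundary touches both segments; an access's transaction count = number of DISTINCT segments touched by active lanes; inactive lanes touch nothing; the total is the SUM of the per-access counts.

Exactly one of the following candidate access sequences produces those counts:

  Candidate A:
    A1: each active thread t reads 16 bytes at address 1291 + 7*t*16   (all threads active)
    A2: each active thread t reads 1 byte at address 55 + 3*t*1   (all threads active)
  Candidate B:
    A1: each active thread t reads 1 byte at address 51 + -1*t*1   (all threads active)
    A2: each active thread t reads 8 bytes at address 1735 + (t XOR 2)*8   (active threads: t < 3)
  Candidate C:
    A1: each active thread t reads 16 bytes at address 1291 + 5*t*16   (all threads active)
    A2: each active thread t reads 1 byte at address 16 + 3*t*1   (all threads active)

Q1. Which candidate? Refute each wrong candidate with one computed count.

A: A2 gives 2 transactions, not 1
B: A1 gives 1 transaction, not 6
C: all counts match (6,1)

Answer: C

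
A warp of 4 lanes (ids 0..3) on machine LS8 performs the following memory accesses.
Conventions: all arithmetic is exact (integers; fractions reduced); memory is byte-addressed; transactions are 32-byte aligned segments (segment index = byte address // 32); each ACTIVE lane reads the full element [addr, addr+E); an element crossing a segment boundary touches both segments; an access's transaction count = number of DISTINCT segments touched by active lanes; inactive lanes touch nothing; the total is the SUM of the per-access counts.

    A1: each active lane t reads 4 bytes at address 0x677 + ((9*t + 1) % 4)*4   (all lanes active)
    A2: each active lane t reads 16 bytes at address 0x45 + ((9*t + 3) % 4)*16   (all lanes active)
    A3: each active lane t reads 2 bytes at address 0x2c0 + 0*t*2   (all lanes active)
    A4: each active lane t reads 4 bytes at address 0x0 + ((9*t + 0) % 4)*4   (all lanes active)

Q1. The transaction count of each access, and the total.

A1: 2 transactions
A2: 3 transactions
A3: 1 transaction
A4: 1 transaction

Answer: 2,3,1,1; total 7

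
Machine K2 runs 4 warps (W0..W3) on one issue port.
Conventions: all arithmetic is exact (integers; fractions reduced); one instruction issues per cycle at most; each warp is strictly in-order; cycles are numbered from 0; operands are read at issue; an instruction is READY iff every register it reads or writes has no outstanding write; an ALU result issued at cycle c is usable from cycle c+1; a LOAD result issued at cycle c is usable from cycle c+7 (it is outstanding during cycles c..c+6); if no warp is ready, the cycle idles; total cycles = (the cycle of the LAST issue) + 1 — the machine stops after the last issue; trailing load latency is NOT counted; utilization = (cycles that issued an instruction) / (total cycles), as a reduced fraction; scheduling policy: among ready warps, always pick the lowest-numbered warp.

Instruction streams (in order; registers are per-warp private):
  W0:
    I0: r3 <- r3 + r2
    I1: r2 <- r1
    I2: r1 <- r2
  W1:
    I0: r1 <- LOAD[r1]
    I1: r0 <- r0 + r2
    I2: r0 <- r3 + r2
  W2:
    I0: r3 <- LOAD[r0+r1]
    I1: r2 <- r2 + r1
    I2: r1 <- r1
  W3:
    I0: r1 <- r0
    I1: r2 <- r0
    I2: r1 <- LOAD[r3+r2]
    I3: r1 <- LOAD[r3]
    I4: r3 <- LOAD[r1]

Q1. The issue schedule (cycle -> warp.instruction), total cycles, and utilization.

cycle 0: W0.I0
cycle 1: W0.I1
cycle 2: W0.I2
cycle 3: W1.I0
cycle 4: W1.I1
cycle 5: W1.I2
cycle 6: W2.I0
cycle 7: W2.I1
cycle 8: W2.I2
cycle 9: W3.I0
cycle 10: W3.I1
cycle 11: W3.I2
cycle 12: idle
cycle 13: idle
cycle 14: idle
cycle 15: idle
cycle 16: idle
cycle 17: idle
cycle 18: W3.I3
cycle 19: idle
cycle 20: idle
cycle 21: idle
cycle 22: idle
cycle 23: idle
cycle 24: idle
cycle 25: W3.I4

Answer: 26 cycles, utilization 7/13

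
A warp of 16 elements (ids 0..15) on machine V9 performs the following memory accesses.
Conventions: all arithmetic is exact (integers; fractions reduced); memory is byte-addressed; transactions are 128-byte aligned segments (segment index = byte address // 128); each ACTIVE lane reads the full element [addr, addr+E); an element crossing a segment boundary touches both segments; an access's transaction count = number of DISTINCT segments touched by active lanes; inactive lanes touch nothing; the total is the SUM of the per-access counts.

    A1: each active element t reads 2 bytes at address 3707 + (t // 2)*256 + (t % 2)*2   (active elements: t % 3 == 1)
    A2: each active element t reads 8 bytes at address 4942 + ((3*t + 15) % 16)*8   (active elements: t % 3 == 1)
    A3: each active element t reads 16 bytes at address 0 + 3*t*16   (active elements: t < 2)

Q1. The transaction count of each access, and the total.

A1: 5 transactions
A2: 2 transactions
A3: 1 transaction

Answer: 5,2,1; total 8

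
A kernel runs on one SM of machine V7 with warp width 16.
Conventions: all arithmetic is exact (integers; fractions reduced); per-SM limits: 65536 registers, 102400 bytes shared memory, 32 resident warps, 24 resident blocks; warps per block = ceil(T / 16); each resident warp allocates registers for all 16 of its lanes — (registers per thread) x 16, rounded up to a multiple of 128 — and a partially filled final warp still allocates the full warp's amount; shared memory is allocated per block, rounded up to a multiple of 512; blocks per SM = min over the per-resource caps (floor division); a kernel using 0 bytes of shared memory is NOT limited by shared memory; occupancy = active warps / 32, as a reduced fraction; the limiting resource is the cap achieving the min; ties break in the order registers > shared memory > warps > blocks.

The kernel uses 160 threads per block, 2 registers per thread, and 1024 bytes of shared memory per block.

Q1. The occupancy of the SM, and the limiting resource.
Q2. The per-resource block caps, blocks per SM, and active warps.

Answer: occupancy 15/16, limited by warps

registers: 51 blocks
shared memory: 100 blocks
warps: 3 blocks
blocks: 24 blocks

Answer: 3 blocks, 30 active warps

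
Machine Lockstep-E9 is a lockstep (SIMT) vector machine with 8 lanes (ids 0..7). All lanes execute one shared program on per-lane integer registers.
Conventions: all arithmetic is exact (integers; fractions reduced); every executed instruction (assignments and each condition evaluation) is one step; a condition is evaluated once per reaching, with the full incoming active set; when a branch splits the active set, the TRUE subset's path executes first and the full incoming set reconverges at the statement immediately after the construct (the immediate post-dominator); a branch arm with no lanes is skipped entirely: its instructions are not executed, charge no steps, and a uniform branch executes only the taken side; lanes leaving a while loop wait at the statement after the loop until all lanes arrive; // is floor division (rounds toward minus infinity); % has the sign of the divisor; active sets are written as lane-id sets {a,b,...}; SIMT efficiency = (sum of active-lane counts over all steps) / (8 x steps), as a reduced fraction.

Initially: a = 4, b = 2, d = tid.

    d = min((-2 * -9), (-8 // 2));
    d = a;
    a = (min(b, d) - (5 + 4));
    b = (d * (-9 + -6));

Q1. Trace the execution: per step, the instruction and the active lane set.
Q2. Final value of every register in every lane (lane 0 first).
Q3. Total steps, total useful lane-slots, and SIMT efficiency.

step 0: d <- min((-2 * -9), (-8 // 2)) {0,1,2,3,4,5,6,7}
step 1: d <- a                       {0,1,2,3,4,5,6,7}
step 2: a <- (min(b, d) - (5 + 4))   {0,1,2,3,4,5,6,7}
step 3: b <- (d * (-9 + -6))         {0,1,2,3,4,5,6,7}

Answer: 4 steps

a: -7,-7,-7,-7,-7,-7,-7,-7
b: -60,-60,-60,-60,-60,-60,-60,-60
d: 4,4,4,4,4,4,4,4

steps = 4; useful = 32; efficiency = 32/32 = 1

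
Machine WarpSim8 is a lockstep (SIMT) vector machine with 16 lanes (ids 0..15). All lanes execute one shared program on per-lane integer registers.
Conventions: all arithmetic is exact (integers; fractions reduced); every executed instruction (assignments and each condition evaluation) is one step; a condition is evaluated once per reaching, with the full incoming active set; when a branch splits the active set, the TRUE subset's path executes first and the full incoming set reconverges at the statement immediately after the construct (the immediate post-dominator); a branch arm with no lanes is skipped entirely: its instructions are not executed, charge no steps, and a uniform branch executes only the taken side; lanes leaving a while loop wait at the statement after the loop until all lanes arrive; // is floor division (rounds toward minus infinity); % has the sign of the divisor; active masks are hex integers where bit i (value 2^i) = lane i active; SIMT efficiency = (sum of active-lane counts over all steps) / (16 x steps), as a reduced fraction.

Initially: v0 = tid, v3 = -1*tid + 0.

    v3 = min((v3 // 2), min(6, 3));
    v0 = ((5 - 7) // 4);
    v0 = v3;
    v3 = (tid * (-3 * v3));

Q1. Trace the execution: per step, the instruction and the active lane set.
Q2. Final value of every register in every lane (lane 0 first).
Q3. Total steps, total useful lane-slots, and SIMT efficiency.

step 0: v3 <- min((v3 // 2), min(6, 3)) 0xffff
step 1: v0 <- ((5 - 7) // 4)         0xffff
step 2: v0 <- v3                     0xffff
step 3: v3 <- (tid * (-3 * v3))      0xffff

Answer: 4 steps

v0: 0,-1,-1,-2,-2,-3,-3,-4,-4,-5,-5,-6,-6,-7,-7,-8
v3: 0,3,6,18,24,45,54,84,96,135,150,198,216,273,294,360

steps = 4; useful = 64; efficiency = 64/64 = 1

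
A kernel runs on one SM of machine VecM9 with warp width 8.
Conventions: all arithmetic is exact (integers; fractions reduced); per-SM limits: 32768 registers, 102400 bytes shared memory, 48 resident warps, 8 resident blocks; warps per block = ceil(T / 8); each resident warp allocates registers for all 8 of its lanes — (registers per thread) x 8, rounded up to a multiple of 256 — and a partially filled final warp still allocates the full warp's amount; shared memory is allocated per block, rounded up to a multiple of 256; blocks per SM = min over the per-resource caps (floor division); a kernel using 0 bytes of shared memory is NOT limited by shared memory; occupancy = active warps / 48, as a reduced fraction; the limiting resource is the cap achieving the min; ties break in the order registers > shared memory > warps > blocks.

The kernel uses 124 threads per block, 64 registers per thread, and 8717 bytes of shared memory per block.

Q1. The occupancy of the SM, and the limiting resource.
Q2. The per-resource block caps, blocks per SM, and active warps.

Answer: occupancy 1, limited by warps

registers: 4 blocks
shared memory: 11 blocks
warps: 3 blocks
blocks: 8 blocks

Answer: 3 blocks, 48 active warps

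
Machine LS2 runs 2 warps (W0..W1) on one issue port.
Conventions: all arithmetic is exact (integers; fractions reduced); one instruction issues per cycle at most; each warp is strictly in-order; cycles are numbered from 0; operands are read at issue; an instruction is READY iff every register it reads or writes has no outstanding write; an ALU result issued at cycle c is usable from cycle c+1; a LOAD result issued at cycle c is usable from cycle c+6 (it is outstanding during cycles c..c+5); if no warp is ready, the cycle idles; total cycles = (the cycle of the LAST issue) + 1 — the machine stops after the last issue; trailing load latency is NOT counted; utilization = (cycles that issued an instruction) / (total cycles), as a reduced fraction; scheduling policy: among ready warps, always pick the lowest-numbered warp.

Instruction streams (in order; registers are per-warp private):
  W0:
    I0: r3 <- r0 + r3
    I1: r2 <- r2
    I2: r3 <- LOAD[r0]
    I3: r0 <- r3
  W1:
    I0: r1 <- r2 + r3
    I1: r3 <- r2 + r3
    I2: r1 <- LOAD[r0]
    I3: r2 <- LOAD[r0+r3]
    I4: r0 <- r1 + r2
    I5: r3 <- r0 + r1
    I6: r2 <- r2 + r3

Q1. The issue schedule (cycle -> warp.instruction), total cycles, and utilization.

cycle 0: W0.I0
cycle 1: W0.I1
cycle 2: W0.I2
cycle 3: W1.I0
cycle 4: W1.I1
cycle 5: W1.I2
cycle 6: W1.I3
cycle 7: idle
cycle 8: W0.I3
cycle 9: idle
cycle 10: idle
cycle 11: idle
cycle 12: W1.I4
cycle 13: W1.I5
cycle 14: W1.I6

Answer: 15 cycles, utilization 11/15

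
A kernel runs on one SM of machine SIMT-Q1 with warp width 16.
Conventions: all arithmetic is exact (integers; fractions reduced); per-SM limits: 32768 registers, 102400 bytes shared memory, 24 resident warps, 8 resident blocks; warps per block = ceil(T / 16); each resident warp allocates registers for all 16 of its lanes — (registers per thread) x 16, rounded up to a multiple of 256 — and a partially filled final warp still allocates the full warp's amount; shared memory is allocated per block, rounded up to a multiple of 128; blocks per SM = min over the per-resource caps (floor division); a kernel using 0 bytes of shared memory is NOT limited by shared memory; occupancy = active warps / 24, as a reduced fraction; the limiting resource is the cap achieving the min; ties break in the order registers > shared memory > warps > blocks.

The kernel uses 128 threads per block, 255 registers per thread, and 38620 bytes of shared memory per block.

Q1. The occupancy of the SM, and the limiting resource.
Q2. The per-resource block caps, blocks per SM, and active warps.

Answer: occupancy 1/3, limited by registers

registers: 1 block
shared memory: 2 blocks
warps: 3 blocks
blocks: 8 blocks

Answer: 1 block, 8 active warps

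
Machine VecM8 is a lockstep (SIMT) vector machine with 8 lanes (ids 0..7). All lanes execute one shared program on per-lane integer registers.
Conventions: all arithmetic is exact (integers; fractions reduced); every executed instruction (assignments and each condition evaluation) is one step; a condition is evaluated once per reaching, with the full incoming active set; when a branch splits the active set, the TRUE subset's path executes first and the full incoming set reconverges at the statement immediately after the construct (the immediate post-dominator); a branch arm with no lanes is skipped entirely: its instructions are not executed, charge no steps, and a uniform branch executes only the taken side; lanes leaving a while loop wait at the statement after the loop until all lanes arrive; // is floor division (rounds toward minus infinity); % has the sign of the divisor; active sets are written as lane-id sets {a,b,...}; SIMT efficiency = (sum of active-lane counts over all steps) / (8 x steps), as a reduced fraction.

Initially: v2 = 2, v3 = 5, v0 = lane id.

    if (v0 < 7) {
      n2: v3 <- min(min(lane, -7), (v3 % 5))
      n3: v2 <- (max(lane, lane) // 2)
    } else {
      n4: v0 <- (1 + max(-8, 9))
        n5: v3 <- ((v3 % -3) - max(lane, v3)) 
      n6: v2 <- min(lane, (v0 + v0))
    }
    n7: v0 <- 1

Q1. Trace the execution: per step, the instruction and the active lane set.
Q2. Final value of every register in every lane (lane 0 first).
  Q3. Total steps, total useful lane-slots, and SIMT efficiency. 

step 0: eval (v0 < 7)                {0,1,2,3,4,5,6,7}
step 1: v3 <- min(min(lane, -7), (v3 % 5)) {0,1,2,3,4,5,6}
step 2: v2 <- (max(lane, lane) // 2) {0,1,2,3,4,5,6}
step 3: v0 <- (1 + max(-8, 9))       {7}
step 4: v3 <- ((v3 % -3) - max(lane, v3)) {7}
step 5: v2 <- min(lane, (v0 + v0))   {7}
step 6: v0 <- 1                      {0,1,2,3,4,5,6,7}

Answer: 7 steps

v2: 0,0,1,1,2,2,3,7
v3: -7,-7,-7,-7,-7,-7,-7,-8
v0: 1,1,1,1,1,1,1,1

steps = 7; useful = 33; efficiency = 33/56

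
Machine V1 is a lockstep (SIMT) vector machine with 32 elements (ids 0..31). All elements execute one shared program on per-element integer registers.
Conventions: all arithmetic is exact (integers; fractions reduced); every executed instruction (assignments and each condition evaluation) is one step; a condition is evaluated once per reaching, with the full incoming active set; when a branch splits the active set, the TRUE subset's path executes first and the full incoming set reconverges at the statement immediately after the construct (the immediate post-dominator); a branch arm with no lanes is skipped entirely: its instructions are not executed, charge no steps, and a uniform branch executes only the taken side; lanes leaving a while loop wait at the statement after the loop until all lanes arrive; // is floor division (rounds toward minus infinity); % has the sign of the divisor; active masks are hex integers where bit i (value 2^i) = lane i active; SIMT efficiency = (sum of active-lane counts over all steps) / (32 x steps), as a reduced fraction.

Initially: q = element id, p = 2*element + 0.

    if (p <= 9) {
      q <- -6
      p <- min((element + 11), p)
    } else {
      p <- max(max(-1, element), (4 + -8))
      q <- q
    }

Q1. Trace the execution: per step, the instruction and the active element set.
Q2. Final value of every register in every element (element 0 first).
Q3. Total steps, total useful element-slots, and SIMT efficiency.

step 0: eval (p <= 9)                0xffffffff
step 1: q <- -6                      0x0000001f
step 2: p <- min((element + 11), p)  0x0000001f
step 3: p <- max(max(-1, element), (4 + -8)) 0xffffffe0
step 4: q <- q                       0xffffffe0

Answer: 5 steps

q: -6,-6,-6,-6,-6,5,6,7,8,9,10,11,12,13,14,15,16,17,18,19,20,21,22,23,24,25,26,27,28,29,30,31
p: 0,2,4,6,8,5,6,7,8,9,10,11,12,13,14,15,16,17,18,19,20,21,22,23,24,25,26,27,28,29,30,31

steps = 5; useful = 96; efficiency = 96/160 = 3/5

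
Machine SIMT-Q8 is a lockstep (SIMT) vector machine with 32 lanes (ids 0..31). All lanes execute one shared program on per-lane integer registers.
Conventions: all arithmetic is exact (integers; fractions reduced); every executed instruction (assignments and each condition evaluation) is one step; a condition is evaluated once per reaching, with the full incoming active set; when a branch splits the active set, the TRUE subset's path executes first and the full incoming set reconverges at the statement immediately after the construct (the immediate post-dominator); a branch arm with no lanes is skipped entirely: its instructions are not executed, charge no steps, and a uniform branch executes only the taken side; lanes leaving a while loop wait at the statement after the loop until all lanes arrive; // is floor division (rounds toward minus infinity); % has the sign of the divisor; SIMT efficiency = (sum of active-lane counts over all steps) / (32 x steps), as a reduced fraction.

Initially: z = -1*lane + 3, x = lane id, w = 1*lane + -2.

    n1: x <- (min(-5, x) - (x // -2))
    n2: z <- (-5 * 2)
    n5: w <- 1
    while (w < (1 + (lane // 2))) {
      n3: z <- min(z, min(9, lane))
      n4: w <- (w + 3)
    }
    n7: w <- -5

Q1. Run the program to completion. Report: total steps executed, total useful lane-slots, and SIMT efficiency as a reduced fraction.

Answer: 20 steps, 430 useful, 43/64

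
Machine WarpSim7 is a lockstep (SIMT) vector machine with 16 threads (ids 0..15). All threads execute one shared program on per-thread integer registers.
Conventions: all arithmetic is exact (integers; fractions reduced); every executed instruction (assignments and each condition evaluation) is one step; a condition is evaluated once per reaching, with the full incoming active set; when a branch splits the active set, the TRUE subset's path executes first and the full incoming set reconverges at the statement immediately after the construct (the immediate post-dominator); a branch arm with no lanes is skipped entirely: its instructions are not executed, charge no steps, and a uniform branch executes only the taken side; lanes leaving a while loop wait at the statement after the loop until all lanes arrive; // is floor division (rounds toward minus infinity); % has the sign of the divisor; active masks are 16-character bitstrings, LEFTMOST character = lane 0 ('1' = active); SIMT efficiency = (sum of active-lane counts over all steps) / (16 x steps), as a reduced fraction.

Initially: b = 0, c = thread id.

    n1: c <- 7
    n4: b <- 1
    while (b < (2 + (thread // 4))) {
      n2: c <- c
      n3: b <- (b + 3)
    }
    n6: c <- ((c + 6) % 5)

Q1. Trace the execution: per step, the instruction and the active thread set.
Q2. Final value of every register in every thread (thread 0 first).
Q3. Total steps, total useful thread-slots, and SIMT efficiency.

step 0: c <- 7                       1111111111111111
step 1: b <- 1                       1111111111111111
step 2: eval (b < (2 + (thread // 4))) 1111111111111111
step 3: c <- c                       1111111111111111
step 4: b <- (b + 3)                 1111111111111111
step 5: eval (b < (2 + (thread // 4))) 1111111111111111
step 6: c <- c                       0000000000001111
step 7: b <- (b + 3)                 0000000000001111
step 8: eval (b < (2 + (thread // 4))) 0000000000001111
step 9: c <- ((c + 6) % 5)           1111111111111111

Answer: 10 steps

b: 4,4,4,4,4,4,4,4,4,4,4,4,7,7,7,7
c: 3,3,3,3,3,3,3,3,3,3,3,3,3,3,3,3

steps = 10; useful = 124; efficiency = 124/160 = 31/40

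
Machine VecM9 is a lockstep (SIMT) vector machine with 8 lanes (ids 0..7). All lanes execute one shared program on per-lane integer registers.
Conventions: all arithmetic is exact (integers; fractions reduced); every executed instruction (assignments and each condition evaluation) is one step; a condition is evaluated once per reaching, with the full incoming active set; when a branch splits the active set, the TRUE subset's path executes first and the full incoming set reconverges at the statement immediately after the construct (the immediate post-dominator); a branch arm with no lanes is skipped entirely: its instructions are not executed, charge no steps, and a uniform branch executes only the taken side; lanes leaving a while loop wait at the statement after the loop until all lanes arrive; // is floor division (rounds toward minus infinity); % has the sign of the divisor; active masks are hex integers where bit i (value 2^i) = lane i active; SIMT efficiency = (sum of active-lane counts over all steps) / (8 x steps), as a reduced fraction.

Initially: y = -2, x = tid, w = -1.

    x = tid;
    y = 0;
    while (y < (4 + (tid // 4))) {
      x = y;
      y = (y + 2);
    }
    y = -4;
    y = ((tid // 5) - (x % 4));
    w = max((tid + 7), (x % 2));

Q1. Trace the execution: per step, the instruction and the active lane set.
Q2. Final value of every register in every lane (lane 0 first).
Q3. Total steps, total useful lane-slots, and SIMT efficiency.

step 0: x <- tid                     0xff
step 1: y <- 0                       0xff
step 2: eval (y < (4 + (tid // 4)))  0xff
step 3: x <- y                       0xff
step 4: y <- (y + 2)                 0xff
step 5: eval (y < (4 + (tid // 4)))  0xff
step 6: x <- y                       0xff
step 7: y <- (y + 2)                 0xff
step 8: eval (y < (4 + (tid // 4)))  0xff
step 9: x <- y                       0xf0
step 10: y <- (y + 2)                 0xf0
step 11: eval (y < (4 + (tid // 4)))  0xf0
step 12: y <- -4                      0xff
step 13: y <- ((tid // 5) - (x % 4))  0xff
step 14: w <- max((tid + 7), (x % 2)) 0xff

Answer: 15 steps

y: -2,-2,-2,-2,0,1,1,1
x: 2,2,2,2,4,4,4,4
w: 7,8,9,10,11,12,13,14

steps = 15; useful = 108; efficiency = 108/120 = 9/10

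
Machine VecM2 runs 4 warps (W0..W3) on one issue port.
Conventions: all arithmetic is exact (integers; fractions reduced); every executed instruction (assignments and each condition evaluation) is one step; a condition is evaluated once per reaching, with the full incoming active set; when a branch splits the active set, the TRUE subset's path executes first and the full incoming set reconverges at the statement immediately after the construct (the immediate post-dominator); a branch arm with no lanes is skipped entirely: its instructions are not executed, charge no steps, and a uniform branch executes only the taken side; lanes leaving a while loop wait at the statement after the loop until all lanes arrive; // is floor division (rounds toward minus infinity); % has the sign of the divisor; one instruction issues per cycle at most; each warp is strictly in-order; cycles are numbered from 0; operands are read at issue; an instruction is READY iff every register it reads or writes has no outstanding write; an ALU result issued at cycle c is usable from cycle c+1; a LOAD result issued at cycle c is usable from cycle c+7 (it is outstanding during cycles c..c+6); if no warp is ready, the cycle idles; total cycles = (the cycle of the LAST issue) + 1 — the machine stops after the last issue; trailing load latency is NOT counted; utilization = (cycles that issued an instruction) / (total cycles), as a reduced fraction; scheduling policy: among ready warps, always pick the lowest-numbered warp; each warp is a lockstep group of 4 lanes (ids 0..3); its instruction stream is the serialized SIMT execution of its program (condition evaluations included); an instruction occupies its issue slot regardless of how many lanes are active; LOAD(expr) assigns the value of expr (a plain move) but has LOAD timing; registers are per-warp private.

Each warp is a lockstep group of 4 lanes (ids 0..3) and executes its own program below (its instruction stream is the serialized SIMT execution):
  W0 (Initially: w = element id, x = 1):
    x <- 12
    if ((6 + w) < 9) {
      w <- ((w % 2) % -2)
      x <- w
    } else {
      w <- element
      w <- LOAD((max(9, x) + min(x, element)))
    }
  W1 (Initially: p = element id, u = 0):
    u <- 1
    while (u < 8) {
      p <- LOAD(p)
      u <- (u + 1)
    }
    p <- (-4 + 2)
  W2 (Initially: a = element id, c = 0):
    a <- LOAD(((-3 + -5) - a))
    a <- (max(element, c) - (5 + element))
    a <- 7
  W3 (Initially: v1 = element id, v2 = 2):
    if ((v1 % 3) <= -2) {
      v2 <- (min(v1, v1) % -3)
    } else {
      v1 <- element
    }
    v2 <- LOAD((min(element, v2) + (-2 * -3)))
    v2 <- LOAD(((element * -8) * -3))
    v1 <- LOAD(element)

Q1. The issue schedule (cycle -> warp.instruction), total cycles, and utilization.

cycle 0: W0.I0
cycle 1: W0.I1
cycle 2: W0.I2
cycle 3: W0.I3
cycle 4: W0.I4
cycle 5: W0.I5
cycle 6: W1.I0
cycle 7: W1.I1
cycle 8: W1.I2
cycle 9: W1.I3
cycle 10: W1.I4
cycle 11: W2.I0
cycle 12: W3.I0
cycle 13: W3.I1
cycle 14: W3.I2
cycle 15: W1.I5
cycle 16: W1.I6
cycle 17: W1.I7
cycle 18: W2.I1
cycle 19: W2.I2
cycle 20: idle
cycle 21: W3.I3
cycle 22: W1.I8
cycle 23: W1.I9
cycle 24: W1.I10
cycle 25: W3.I4
cycle 26: idle
cycle 27: idle
cycle 28: idle
cycle 29: W1.I11
cycle 30: W1.I12
cycle 31: W1.I13
cycle 32: idle
cycle 33: idle
cycle 34: idle
cycle 35: idle
cycle 36: W1.I14
cycle 37: W1.I15
cycle 38: W1.I16
cycle 39: idle
cycle 40: idle
cycle 41: idle
cycle 42: idle
cycle 43: W1.I17
cycle 44: W1.I18
cycle 45: W1.I19
cycle 46: idle
cycle 47: idle
cycle 48: idle
cycle 49: idle
cycle 50: W1.I20
cycle 51: W1.I21
cycle 52: W1.I22
cycle 53: idle
cycle 54: idle
cycle 55: idle
cycle 56: idle
cycle 57: W1.I23

Answer: 58 cycles, utilization 19/29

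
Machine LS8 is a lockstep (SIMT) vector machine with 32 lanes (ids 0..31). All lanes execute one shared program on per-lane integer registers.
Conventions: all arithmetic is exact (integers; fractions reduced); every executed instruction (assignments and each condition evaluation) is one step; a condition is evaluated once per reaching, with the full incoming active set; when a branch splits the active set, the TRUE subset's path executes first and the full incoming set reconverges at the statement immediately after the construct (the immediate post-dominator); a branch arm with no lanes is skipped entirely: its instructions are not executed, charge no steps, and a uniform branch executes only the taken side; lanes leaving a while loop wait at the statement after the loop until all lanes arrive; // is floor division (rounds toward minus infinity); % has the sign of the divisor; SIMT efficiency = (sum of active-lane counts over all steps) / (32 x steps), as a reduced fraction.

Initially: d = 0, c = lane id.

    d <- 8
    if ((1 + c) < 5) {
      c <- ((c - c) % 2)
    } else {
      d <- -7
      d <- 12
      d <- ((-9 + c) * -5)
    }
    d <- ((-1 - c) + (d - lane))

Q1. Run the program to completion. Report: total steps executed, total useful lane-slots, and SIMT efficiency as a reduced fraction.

Answer: 7 steps, 184 useful, 23/28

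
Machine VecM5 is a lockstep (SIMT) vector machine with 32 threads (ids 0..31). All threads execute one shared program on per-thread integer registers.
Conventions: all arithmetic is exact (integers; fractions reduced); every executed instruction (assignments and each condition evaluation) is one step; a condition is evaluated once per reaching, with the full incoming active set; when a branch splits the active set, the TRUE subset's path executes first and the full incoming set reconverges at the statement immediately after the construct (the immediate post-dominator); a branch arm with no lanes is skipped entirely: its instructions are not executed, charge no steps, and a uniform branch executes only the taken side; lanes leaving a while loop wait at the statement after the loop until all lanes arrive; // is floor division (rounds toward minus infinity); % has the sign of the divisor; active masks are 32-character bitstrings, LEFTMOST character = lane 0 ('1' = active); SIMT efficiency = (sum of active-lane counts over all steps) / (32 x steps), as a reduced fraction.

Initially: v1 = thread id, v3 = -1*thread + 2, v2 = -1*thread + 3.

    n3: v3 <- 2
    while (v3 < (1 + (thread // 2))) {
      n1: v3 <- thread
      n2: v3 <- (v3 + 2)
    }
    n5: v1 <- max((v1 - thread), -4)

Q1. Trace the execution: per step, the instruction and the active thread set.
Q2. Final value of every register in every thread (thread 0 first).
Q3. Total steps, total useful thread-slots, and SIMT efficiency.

step 0: v3 <- 2                      11111111111111111111111111111111
step 1: eval (v3 < (1 + (thread // 2))) 11111111111111111111111111111111
step 2: v3 <- thread                 00001111111111111111111111111111
step 3: v3 <- (v3 + 2)               00001111111111111111111111111111
step 4: eval (v3 < (1 + (thread // 2))) 00001111111111111111111111111111
step 5: v1 <- max((v1 - thread), -4) 11111111111111111111111111111111

Answer: 6 steps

v1: 0,0,0,0,0,0,0,0,0,0,0,0,0,0,0,0,0,0,0,0,0,0,0,0,0,0,0,0,0,0,0,0
v3: 2,2,2,2,6,7,8,9,10,11,12,13,14,15,16,17,18,19,20,21,22,23,24,25,26,27,28,29,30,31,32,33
v2: 3,2,1,0,-1,-2,-3,-4,-5,-6,-7,-8,-9,-10,-11,-12,-13,-14,-15,-16,-17,-18,-19,-20,-21,-22,-23,-24,-25,-26,-27,-28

steps = 6; useful = 180; efficiency = 180/192 = 15/16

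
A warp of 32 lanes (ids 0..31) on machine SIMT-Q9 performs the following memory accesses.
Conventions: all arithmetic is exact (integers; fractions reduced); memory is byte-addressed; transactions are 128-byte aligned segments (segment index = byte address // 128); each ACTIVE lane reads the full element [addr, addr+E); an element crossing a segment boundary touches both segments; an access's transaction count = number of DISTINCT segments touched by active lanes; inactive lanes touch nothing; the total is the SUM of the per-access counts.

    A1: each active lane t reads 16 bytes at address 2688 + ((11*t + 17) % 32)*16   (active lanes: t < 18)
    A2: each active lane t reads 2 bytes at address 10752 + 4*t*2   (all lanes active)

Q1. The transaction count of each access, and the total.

A1: 4 transactions
A2: 2 transactions

Answer: 4,2; total 6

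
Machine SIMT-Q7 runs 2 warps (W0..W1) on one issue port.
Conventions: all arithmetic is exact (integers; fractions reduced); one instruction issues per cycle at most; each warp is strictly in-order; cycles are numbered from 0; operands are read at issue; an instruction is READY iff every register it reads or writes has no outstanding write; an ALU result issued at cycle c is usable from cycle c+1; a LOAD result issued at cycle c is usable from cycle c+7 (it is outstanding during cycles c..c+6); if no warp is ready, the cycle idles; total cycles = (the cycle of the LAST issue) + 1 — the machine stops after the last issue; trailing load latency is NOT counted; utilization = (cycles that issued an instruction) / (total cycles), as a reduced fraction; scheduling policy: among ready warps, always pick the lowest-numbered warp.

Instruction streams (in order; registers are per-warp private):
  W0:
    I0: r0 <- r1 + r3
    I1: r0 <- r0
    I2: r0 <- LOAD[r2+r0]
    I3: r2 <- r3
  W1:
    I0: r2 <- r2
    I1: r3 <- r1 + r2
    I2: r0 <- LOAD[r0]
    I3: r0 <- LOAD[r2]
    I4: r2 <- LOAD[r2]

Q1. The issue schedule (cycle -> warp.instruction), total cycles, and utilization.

cycle 0: W0.I0
cycle 1: W0.I1
cycle 2: W0.I2
cycle 3: W0.I3
cycle 4: W1.I0
cycle 5: W1.I1
cycle 6: W1.I2
cycle 7: idle
cycle 8: idle
cycle 9: idle
cycle 10: idle
cycle 11: idle
cycle 12: idle
cycle 13: W1.I3
cycle 14: W1.I4

Answer: 15 cycles, utilization 3/5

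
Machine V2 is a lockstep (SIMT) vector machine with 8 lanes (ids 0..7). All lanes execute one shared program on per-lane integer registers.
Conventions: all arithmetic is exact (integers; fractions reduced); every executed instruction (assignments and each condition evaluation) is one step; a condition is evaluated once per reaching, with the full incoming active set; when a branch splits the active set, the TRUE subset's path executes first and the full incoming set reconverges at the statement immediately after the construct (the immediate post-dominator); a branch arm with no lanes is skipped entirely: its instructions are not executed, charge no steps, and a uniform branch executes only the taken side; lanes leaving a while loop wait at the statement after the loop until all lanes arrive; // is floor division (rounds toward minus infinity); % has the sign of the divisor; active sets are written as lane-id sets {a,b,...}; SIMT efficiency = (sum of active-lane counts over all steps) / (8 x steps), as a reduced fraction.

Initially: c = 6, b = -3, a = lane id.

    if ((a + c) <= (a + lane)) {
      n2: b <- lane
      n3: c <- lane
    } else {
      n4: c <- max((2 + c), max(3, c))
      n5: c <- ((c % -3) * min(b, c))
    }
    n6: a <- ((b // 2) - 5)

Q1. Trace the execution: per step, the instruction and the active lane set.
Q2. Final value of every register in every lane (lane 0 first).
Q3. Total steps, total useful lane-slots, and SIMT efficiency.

step 0: eval ((a + c) <= (a + lane)) {0,1,2,3,4,5,6,7}
step 1: b <- lane                    {6,7}
step 2: c <- lane                    {6,7}
step 3: c <- max((2 + c), max(3, c)) {0,1,2,3,4,5}
step 4: c <- ((c % -3) * min(b, c))  {0,1,2,3,4,5}
step 5: a <- ((b // 2) - 5)          {0,1,2,3,4,5,6,7}

Answer: 6 steps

c: 3,3,3,3,3,3,6,7
b: -3,-3,-3,-3,-3,-3,6,7
a: -7,-7,-7,-7,-7,-7,-2,-2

steps = 6; useful = 32; efficiency = 32/48 = 2/3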